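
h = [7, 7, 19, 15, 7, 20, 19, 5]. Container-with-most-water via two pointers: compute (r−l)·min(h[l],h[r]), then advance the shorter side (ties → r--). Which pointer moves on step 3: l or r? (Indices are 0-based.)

l

[0,7] min(7,5)*7=35 best=35 * → r--
[0,6] min(7,19)*6=42 best=42 * → l++
[1,6] min(7,19)*5=35 best=42 → l++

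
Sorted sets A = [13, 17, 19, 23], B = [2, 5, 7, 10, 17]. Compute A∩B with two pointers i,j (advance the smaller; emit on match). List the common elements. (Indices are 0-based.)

i=0 j=0: 13>2, j++
i=0 j=1: 13>5, j++
i=0 j=2: 13>7, j++
i=0 j=3: 13>10, j++
i=0 j=4: 13<17, i++
i=1 j=4: 17==17 emit, i++,j++

intersection = [17]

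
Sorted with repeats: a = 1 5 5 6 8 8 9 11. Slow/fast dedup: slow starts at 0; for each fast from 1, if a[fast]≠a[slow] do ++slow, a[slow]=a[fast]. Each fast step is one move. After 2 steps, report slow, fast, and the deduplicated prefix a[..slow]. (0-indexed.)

slow=0 fast=1: a[fast]=5≠a[slow]=1 write a[1]=5, slow++,fast++
slow=1 fast=2: a[fast]=5=a[slow] dup, fast++

slow=1, fast=3, prefix=[1, 5]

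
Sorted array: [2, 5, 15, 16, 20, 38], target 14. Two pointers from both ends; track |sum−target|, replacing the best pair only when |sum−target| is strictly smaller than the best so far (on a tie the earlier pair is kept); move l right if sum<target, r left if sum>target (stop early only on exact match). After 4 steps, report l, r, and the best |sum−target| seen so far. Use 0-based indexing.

l=0 r=5: 2+38=40 d=26 *, r--
l=0 r=4: 2+20=22 d=8 *, r--
l=0 r=3: 2+16=18 d=4 *, r--
l=0 r=2: 2+15=17 d=3 *, r--

l=0, r=1, best |Δ|=3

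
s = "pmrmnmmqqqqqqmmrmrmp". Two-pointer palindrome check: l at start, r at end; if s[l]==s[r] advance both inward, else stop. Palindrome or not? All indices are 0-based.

not a palindrome (mismatch at 4,15)

l=0 r=19: 'p'=='p', l++,r--
l=1 r=18: 'm'=='m', l++,r--
l=2 r=17: 'r'=='r', l++,r--
l=3 r=16: 'm'=='m', l++,r--
l=4 r=15: 'n'!='r', stop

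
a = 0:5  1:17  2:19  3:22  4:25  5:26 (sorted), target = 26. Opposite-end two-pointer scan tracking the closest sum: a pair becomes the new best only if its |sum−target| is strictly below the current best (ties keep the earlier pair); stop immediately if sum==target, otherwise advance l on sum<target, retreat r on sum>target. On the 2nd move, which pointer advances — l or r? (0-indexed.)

r

l=0 r=5: 5+26=31 d=5 *, r--
l=0 r=4: 5+25=30 d=4 *, r--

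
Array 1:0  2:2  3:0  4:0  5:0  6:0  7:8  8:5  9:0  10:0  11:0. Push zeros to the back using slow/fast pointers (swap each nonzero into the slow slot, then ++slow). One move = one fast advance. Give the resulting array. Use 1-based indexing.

(s=1,f=1) a[fast]=0 → fast++
(s=1,f=2) a[fast]=2≠0 swap→a[1]=2 → slow++,fast++
(s=2,f=3) a[fast]=0 → fast++
(s=2,f=4) a[fast]=0 → fast++
(s=2,f=5) a[fast]=0 → fast++
(s=2,f=6) a[fast]=0 → fast++
(s=2,f=7) a[fast]=8≠0 swap→a[2]=8 → slow++,fast++
(s=3,f=8) a[fast]=5≠0 swap→a[3]=5 → slow++,fast++
(s=4,f=9) a[fast]=0 → fast++
(s=4,f=10) a[fast]=0 → fast++
(s=4,f=11) a[fast]=0 → fast++

[2, 8, 5, 0, 0, 0, 0, 0, 0, 0, 0]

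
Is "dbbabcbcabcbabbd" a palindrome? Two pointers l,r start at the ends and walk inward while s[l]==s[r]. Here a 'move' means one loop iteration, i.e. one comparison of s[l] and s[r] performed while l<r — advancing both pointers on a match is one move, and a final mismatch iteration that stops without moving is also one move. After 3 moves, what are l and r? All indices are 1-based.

l=4, r=13

l=1 r=16: 'd'=='d', l++,r--
l=2 r=15: 'b'=='b', l++,r--
l=3 r=14: 'b'=='b', l++,r--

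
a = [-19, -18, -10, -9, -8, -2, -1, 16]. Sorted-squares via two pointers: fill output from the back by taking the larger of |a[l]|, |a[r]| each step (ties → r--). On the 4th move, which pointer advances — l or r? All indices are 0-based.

l

l=0 r=7: |-19|>|16| out[7]=361, l++
l=1 r=7: |-18|>|16| out[6]=324, l++
l=2 r=7: |-10|<=|16| out[5]=256, r--
l=2 r=6: |-10|>|-1| out[4]=100, l++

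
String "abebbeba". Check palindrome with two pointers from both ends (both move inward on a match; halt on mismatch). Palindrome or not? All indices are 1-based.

[1,8] 'a'=='a' → l++,r--
[2,7] 'b'=='b' → l++,r--
[3,6] 'e'=='e' → l++,r--
[4,5] 'b'=='b' → l++,r--

palindrome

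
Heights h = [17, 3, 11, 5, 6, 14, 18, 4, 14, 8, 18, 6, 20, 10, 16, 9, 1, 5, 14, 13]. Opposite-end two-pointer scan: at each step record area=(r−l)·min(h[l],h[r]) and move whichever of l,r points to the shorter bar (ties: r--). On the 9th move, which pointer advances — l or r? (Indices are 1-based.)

[1,20] min(17,13)*19=247 best=247 * → r--
[1,19] min(17,14)*18=252 best=252 * → r--
[1,18] min(17,5)*17=85 best=252 → r--
[1,17] min(17,1)*16=16 best=252 → r--
[1,16] min(17,9)*15=135 best=252 → r--
[1,15] min(17,16)*14=224 best=252 → r--
[1,14] min(17,10)*13=130 best=252 → r--
[1,13] min(17,20)*12=204 best=252 → l++
[2,13] min(3,20)*11=33 best=252 → l++

l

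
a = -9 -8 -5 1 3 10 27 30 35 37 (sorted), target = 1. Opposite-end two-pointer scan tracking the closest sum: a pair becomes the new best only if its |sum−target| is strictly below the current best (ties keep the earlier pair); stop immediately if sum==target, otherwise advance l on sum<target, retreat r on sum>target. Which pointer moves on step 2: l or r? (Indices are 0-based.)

[0,9] -9+37=28 d=27 * → r--
[0,8] -9+35=26 d=25 * → r--

r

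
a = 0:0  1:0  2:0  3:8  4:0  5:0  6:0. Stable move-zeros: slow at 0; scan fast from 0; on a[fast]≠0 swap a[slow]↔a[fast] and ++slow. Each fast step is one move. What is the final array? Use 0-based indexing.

[8, 0, 0, 0, 0, 0, 0]

slow=0 fast=0: a[fast]=0, fast++
slow=0 fast=1: a[fast]=0, fast++
slow=0 fast=2: a[fast]=0, fast++
slow=0 fast=3: a[fast]=8≠0 swap→a[0]=8, slow++,fast++
slow=1 fast=4: a[fast]=0, fast++
slow=1 fast=5: a[fast]=0, fast++
slow=1 fast=6: a[fast]=0, fast++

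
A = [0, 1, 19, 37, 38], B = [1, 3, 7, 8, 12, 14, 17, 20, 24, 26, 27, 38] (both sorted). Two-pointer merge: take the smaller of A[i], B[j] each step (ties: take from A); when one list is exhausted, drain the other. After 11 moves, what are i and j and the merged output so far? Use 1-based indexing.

i=4, j=9, merged so far=[0, 1, 1, 3, 7, 8, 12, 14, 17, 19, 20]

[i=1,j=1] A[i]=0<=B[j]=1 take 0 → i++
[i=2,j=1] A[i]=1<=B[j]=1 take 1 → i++
[i=3,j=1] A[i]=19>B[j]=1 take 1 → j++
[i=3,j=2] A[i]=19>B[j]=3 take 3 → j++
[i=3,j=3] A[i]=19>B[j]=7 take 7 → j++
[i=3,j=4] A[i]=19>B[j]=8 take 8 → j++
[i=3,j=5] A[i]=19>B[j]=12 take 12 → j++
[i=3,j=6] A[i]=19>B[j]=14 take 14 → j++
[i=3,j=7] A[i]=19>B[j]=17 take 17 → j++
[i=3,j=8] A[i]=19<=B[j]=20 take 19 → i++
[i=4,j=8] A[i]=37>B[j]=20 take 20 → j++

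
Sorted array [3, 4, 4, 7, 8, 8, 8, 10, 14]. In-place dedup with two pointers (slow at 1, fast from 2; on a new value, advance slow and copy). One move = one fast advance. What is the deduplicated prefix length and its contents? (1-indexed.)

length 6; prefix = [3, 4, 7, 8, 10, 14]

slow=1 fast=2: a[fast]=4≠a[slow]=3 write a[2]=4, slow++,fast++
slow=2 fast=3: a[fast]=4=a[slow] dup, fast++
slow=2 fast=4: a[fast]=7≠a[slow]=4 write a[3]=7, slow++,fast++
slow=3 fast=5: a[fast]=8≠a[slow]=7 write a[4]=8, slow++,fast++
slow=4 fast=6: a[fast]=8=a[slow] dup, fast++
slow=4 fast=7: a[fast]=8=a[slow] dup, fast++
slow=4 fast=8: a[fast]=10≠a[slow]=8 write a[5]=10, slow++,fast++
slow=5 fast=9: a[fast]=14≠a[slow]=10 write a[6]=14, slow++,fast++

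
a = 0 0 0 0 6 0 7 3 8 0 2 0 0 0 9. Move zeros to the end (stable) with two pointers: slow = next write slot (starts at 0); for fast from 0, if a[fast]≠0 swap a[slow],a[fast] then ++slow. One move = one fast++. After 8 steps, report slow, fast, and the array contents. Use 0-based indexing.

slow=0 fast=0: a[fast]=0, fast++
slow=0 fast=1: a[fast]=0, fast++
slow=0 fast=2: a[fast]=0, fast++
slow=0 fast=3: a[fast]=0, fast++
slow=0 fast=4: a[fast]=6≠0 swap→a[0]=6, slow++,fast++
slow=1 fast=5: a[fast]=0, fast++
slow=1 fast=6: a[fast]=7≠0 swap→a[1]=7, slow++,fast++
slow=2 fast=7: a[fast]=3≠0 swap→a[2]=3, slow++,fast++

slow=3, fast=8, a=[6, 7, 3, 0, 0, 0, 0, 0, 8, 0, 2, 0, 0, 0, 9]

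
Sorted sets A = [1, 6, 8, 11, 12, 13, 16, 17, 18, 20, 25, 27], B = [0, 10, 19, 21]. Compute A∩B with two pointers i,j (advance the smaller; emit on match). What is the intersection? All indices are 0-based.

[i=0,j=0] 1>0 → j++
[i=0,j=1] 1<10 → i++
[i=1,j=1] 6<10 → i++
[i=2,j=1] 8<10 → i++
[i=3,j=1] 11>10 → j++
[i=3,j=2] 11<19 → i++
[i=4,j=2] 12<19 → i++
[i=5,j=2] 13<19 → i++
[i=6,j=2] 16<19 → i++
[i=7,j=2] 17<19 → i++
[i=8,j=2] 18<19 → i++
[i=9,j=2] 20>19 → j++
[i=9,j=3] 20<21 → i++
[i=10,j=3] 25>21 → j++

intersection = []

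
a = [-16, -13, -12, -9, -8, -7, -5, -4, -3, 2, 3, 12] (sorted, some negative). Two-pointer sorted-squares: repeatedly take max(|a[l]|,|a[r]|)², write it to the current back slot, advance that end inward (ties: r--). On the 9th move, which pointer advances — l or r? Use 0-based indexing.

l=0 r=11: |-16|>|12| out[11]=256, l++
l=1 r=11: |-13|>|12| out[10]=169, l++
l=2 r=11: |-12|<=|12| out[9]=144, r--
l=2 r=10: |-12|>|3| out[8]=144, l++
l=3 r=10: |-9|>|3| out[7]=81, l++
l=4 r=10: |-8|>|3| out[6]=64, l++
l=5 r=10: |-7|>|3| out[5]=49, l++
l=6 r=10: |-5|>|3| out[4]=25, l++
l=7 r=10: |-4|>|3| out[3]=16, l++

l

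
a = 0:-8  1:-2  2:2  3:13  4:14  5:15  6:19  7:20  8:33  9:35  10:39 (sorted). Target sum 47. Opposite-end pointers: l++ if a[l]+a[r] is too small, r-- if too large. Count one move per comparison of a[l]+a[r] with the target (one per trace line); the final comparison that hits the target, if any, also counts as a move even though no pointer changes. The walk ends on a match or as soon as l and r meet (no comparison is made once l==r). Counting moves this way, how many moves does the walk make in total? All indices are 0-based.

7 moves

[0,10] -8+39=31 <47 → l++
[1,10] -2+39=37 <47 → l++
[2,10] 2+39=41 <47 → l++
[3,10] 13+39=52 >47 → r--
[3,9] 13+35=48 >47 → r--
[3,8] 13+33=46 <47 → l++
[4,8] 14+33=47 → found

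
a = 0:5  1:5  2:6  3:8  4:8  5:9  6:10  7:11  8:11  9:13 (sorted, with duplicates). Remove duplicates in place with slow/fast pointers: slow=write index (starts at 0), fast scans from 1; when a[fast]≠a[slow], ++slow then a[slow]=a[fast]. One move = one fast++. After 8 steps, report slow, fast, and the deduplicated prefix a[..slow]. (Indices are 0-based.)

slow=5, fast=9, prefix=[5, 6, 8, 9, 10, 11]

(s=0,f=1) a[fast]=5=a[slow] dup → fast++
(s=0,f=2) a[fast]=6≠a[slow]=5 write a[1]=6 → slow++,fast++
(s=1,f=3) a[fast]=8≠a[slow]=6 write a[2]=8 → slow++,fast++
(s=2,f=4) a[fast]=8=a[slow] dup → fast++
(s=2,f=5) a[fast]=9≠a[slow]=8 write a[3]=9 → slow++,fast++
(s=3,f=6) a[fast]=10≠a[slow]=9 write a[4]=10 → slow++,fast++
(s=4,f=7) a[fast]=11≠a[slow]=10 write a[5]=11 → slow++,fast++
(s=5,f=8) a[fast]=11=a[slow] dup → fast++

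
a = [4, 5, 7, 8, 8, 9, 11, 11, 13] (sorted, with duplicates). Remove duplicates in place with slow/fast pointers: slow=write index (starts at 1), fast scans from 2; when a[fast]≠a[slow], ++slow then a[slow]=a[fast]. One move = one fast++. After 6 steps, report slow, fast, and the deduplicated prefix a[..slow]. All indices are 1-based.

slow=6, fast=8, prefix=[4, 5, 7, 8, 9, 11]

slow=1 fast=2: a[fast]=5≠a[slow]=4 write a[2]=5, slow++,fast++
slow=2 fast=3: a[fast]=7≠a[slow]=5 write a[3]=7, slow++,fast++
slow=3 fast=4: a[fast]=8≠a[slow]=7 write a[4]=8, slow++,fast++
slow=4 fast=5: a[fast]=8=a[slow] dup, fast++
slow=4 fast=6: a[fast]=9≠a[slow]=8 write a[5]=9, slow++,fast++
slow=5 fast=7: a[fast]=11≠a[slow]=9 write a[6]=11, slow++,fast++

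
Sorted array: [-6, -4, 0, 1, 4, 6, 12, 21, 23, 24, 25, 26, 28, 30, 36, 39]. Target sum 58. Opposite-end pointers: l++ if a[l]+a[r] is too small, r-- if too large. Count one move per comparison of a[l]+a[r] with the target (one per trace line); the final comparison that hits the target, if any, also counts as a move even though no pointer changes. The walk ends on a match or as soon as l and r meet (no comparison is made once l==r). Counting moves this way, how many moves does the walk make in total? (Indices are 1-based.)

15 moves

[1,16] -6+39=33 <58 → l++
[2,16] -4+39=35 <58 → l++
[3,16] 0+39=39 <58 → l++
[4,16] 1+39=40 <58 → l++
[5,16] 4+39=43 <58 → l++
[6,16] 6+39=45 <58 → l++
[7,16] 12+39=51 <58 → l++
[8,16] 21+39=60 >58 → r--
[8,15] 21+36=57 <58 → l++
[9,15] 23+36=59 >58 → r--
[9,14] 23+30=53 <58 → l++
[10,14] 24+30=54 <58 → l++
[11,14] 25+30=55 <58 → l++
[12,14] 26+30=56 <58 → l++
[13,14] 28+30=58 → found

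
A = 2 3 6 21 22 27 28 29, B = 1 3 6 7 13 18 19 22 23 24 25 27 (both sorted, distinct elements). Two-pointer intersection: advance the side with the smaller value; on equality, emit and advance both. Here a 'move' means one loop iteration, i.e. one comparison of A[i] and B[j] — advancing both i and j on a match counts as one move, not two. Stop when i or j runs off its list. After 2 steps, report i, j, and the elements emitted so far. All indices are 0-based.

i=0 j=0: 2>1, j++
i=0 j=1: 2<3, i++

i=1, j=1, emitted=[]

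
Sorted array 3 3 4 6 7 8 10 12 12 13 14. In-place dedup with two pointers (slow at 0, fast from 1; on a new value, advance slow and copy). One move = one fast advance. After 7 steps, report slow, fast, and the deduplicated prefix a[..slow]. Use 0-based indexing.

slow=0 fast=1: a[fast]=3=a[slow] dup, fast++
slow=0 fast=2: a[fast]=4≠a[slow]=3 write a[1]=4, slow++,fast++
slow=1 fast=3: a[fast]=6≠a[slow]=4 write a[2]=6, slow++,fast++
slow=2 fast=4: a[fast]=7≠a[slow]=6 write a[3]=7, slow++,fast++
slow=3 fast=5: a[fast]=8≠a[slow]=7 write a[4]=8, slow++,fast++
slow=4 fast=6: a[fast]=10≠a[slow]=8 write a[5]=10, slow++,fast++
slow=5 fast=7: a[fast]=12≠a[slow]=10 write a[6]=12, slow++,fast++

slow=6, fast=8, prefix=[3, 4, 6, 7, 8, 10, 12]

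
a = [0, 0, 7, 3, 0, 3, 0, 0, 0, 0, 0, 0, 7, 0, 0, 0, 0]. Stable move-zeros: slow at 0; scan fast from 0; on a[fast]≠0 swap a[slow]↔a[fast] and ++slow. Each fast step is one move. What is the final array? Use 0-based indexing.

(s=0,f=0) a[fast]=0 → fast++
(s=0,f=1) a[fast]=0 → fast++
(s=0,f=2) a[fast]=7≠0 swap→a[0]=7 → slow++,fast++
(s=1,f=3) a[fast]=3≠0 swap→a[1]=3 → slow++,fast++
(s=2,f=4) a[fast]=0 → fast++
(s=2,f=5) a[fast]=3≠0 swap→a[2]=3 → slow++,fast++
(s=3,f=6) a[fast]=0 → fast++
(s=3,f=7) a[fast]=0 → fast++
(s=3,f=8) a[fast]=0 → fast++
(s=3,f=9) a[fast]=0 → fast++
(s=3,f=10) a[fast]=0 → fast++
(s=3,f=11) a[fast]=0 → fast++
(s=3,f=12) a[fast]=7≠0 swap→a[3]=7 → slow++,fast++
(s=4,f=13) a[fast]=0 → fast++
(s=4,f=14) a[fast]=0 → fast++
(s=4,f=15) a[fast]=0 → fast++
(s=4,f=16) a[fast]=0 → fast++

[7, 3, 3, 7, 0, 0, 0, 0, 0, 0, 0, 0, 0, 0, 0, 0, 0]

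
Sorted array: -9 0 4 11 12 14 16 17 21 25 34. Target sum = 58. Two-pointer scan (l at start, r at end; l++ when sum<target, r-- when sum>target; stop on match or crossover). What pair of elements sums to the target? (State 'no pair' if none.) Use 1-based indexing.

no pair

l=1 r=11: -9+34=25 <58, l++
l=2 r=11: 0+34=34 <58, l++
l=3 r=11: 4+34=38 <58, l++
l=4 r=11: 11+34=45 <58, l++
l=5 r=11: 12+34=46 <58, l++
l=6 r=11: 14+34=48 <58, l++
l=7 r=11: 16+34=50 <58, l++
l=8 r=11: 17+34=51 <58, l++
l=9 r=11: 21+34=55 <58, l++
l=10 r=11: 25+34=59 >58, r--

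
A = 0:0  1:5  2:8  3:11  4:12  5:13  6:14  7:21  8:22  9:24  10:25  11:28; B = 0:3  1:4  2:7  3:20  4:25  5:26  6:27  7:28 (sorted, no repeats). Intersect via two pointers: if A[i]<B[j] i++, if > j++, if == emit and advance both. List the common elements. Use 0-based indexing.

[i=0,j=0] 0<3 → i++
[i=1,j=0] 5>3 → j++
[i=1,j=1] 5>4 → j++
[i=1,j=2] 5<7 → i++
[i=2,j=2] 8>7 → j++
[i=2,j=3] 8<20 → i++
[i=3,j=3] 11<20 → i++
[i=4,j=3] 12<20 → i++
[i=5,j=3] 13<20 → i++
[i=6,j=3] 14<20 → i++
[i=7,j=3] 21>20 → j++
[i=7,j=4] 21<25 → i++
[i=8,j=4] 22<25 → i++
[i=9,j=4] 24<25 → i++
[i=10,j=4] 25==25 emit → i++,j++
[i=11,j=5] 28>26 → j++
[i=11,j=6] 28>27 → j++
[i=11,j=7] 28==28 emit → i++,j++

intersection = [25, 28]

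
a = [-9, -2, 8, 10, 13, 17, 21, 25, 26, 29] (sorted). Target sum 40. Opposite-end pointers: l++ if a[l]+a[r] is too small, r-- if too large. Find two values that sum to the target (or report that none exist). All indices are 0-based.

[0,9] -9+29=20 <40 → l++
[1,9] -2+29=27 <40 → l++
[2,9] 8+29=37 <40 → l++
[3,9] 10+29=39 <40 → l++
[4,9] 13+29=42 >40 → r--
[4,8] 13+26=39 <40 → l++
[5,8] 17+26=43 >40 → r--
[5,7] 17+25=42 >40 → r--
[5,6] 17+21=38 <40 → l++

no pair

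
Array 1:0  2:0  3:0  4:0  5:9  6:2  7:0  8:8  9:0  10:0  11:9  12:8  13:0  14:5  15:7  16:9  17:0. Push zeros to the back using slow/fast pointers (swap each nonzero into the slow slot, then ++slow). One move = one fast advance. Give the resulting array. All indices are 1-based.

(s=1,f=1) a[fast]=0 → fast++
(s=1,f=2) a[fast]=0 → fast++
(s=1,f=3) a[fast]=0 → fast++
(s=1,f=4) a[fast]=0 → fast++
(s=1,f=5) a[fast]=9≠0 swap→a[1]=9 → slow++,fast++
(s=2,f=6) a[fast]=2≠0 swap→a[2]=2 → slow++,fast++
(s=3,f=7) a[fast]=0 → fast++
(s=3,f=8) a[fast]=8≠0 swap→a[3]=8 → slow++,fast++
(s=4,f=9) a[fast]=0 → fast++
(s=4,f=10) a[fast]=0 → fast++
(s=4,f=11) a[fast]=9≠0 swap→a[4]=9 → slow++,fast++
(s=5,f=12) a[fast]=8≠0 swap→a[5]=8 → slow++,fast++
(s=6,f=13) a[fast]=0 → fast++
(s=6,f=14) a[fast]=5≠0 swap→a[6]=5 → slow++,fast++
(s=7,f=15) a[fast]=7≠0 swap→a[7]=7 → slow++,fast++
(s=8,f=16) a[fast]=9≠0 swap→a[8]=9 → slow++,fast++
(s=9,f=17) a[fast]=0 → fast++

[9, 2, 8, 9, 8, 5, 7, 9, 0, 0, 0, 0, 0, 0, 0, 0, 0]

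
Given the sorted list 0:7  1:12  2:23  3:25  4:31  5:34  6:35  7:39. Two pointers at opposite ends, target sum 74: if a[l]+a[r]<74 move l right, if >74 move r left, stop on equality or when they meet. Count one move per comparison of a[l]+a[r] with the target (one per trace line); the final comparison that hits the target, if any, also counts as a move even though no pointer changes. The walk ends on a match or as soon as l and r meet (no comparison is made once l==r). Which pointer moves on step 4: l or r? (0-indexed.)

l=0 r=7: 7+39=46 <74, l++
l=1 r=7: 12+39=51 <74, l++
l=2 r=7: 23+39=62 <74, l++
l=3 r=7: 25+39=64 <74, l++

l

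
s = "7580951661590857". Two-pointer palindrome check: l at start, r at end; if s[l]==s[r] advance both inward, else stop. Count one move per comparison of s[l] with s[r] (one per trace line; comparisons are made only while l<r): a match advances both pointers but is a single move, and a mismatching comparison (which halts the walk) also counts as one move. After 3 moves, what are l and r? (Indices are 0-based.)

l=3, r=12

[0,15] '7'=='7' → l++,r--
[1,14] '5'=='5' → l++,r--
[2,13] '8'=='8' → l++,r--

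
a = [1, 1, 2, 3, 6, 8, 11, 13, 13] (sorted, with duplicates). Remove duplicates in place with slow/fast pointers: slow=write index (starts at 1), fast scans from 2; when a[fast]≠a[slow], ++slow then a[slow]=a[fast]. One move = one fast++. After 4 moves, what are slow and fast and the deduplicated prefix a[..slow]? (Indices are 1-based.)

slow=4, fast=6, prefix=[1, 2, 3, 6]

(s=1,f=2) a[fast]=1=a[slow] dup → fast++
(s=1,f=3) a[fast]=2≠a[slow]=1 write a[2]=2 → slow++,fast++
(s=2,f=4) a[fast]=3≠a[slow]=2 write a[3]=3 → slow++,fast++
(s=3,f=5) a[fast]=6≠a[slow]=3 write a[4]=6 → slow++,fast++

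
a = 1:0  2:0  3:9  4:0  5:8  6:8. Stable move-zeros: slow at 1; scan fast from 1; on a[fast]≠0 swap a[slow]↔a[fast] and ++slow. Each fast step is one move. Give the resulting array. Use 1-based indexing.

[9, 8, 8, 0, 0, 0]

slow=1 fast=1: a[fast]=0, fast++
slow=1 fast=2: a[fast]=0, fast++
slow=1 fast=3: a[fast]=9≠0 swap→a[1]=9, slow++,fast++
slow=2 fast=4: a[fast]=0, fast++
slow=2 fast=5: a[fast]=8≠0 swap→a[2]=8, slow++,fast++
slow=3 fast=6: a[fast]=8≠0 swap→a[3]=8, slow++,fast++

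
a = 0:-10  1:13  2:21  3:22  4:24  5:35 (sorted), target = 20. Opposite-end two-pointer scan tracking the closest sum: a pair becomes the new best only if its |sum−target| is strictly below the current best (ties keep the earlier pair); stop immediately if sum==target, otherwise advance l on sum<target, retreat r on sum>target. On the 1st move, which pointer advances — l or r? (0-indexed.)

r

l=0 r=5: -10+35=25 d=5 *, r--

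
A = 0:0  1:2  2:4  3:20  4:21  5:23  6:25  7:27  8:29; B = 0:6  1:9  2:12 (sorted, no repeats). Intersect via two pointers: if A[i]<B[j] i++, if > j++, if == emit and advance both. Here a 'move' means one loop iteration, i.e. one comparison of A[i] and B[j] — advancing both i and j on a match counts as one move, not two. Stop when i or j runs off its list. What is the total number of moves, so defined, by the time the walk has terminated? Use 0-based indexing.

[i=0,j=0] 0<6 → i++
[i=1,j=0] 2<6 → i++
[i=2,j=0] 4<6 → i++
[i=3,j=0] 20>6 → j++
[i=3,j=1] 20>9 → j++
[i=3,j=2] 20>12 → j++

6 moves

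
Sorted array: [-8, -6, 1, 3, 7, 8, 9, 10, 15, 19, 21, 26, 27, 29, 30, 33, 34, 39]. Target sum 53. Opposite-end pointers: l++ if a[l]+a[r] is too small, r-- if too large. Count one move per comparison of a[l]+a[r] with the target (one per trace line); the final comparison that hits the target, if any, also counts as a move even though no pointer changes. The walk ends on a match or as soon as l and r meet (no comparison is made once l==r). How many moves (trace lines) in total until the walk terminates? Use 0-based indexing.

[0,17] -8+39=31 <53 → l++
[1,17] -6+39=33 <53 → l++
[2,17] 1+39=40 <53 → l++
[3,17] 3+39=42 <53 → l++
[4,17] 7+39=46 <53 → l++
[5,17] 8+39=47 <53 → l++
[6,17] 9+39=48 <53 → l++
[7,17] 10+39=49 <53 → l++
[8,17] 15+39=54 >53 → r--
[8,16] 15+34=49 <53 → l++
[9,16] 19+34=53 → found

11 moves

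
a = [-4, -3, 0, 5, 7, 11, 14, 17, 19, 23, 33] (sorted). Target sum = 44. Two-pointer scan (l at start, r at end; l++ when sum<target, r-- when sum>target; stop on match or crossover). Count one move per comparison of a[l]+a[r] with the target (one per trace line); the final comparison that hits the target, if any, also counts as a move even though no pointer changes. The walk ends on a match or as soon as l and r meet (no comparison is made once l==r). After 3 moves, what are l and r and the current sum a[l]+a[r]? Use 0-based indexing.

l=3, r=10, sum=38

[0,10] -4+33=29 <44 → l++
[1,10] -3+33=30 <44 → l++
[2,10] 0+33=33 <44 → l++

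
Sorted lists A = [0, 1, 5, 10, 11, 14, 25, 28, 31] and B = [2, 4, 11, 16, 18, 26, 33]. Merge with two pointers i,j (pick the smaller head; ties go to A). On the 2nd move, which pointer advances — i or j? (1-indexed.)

i

[i=1,j=1] A[i]=0<=B[j]=2 take 0 → i++
[i=2,j=1] A[i]=1<=B[j]=2 take 1 → i++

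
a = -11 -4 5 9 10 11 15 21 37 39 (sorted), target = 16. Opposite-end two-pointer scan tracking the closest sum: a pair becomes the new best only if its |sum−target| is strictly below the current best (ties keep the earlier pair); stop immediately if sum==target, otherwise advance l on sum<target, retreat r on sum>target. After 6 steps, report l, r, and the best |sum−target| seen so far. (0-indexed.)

l=2, r=5, best |Δ|=1

[0,9] -11+39=28 d=12 * → r--
[0,8] -11+37=26 d=10 * → r--
[0,7] -11+21=10 d=6 * → l++
[1,7] -4+21=17 d=1 * → r--
[1,6] -4+15=11 d=5 → l++
[2,6] 5+15=20 d=4 → r--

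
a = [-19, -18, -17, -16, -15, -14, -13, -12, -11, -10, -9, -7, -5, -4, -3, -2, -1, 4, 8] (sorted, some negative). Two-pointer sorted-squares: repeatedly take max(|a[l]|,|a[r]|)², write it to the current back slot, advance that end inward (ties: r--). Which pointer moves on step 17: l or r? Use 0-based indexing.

l

[0,18] |-19|>|8| out[18]=361 → l++
[1,18] |-18|>|8| out[17]=324 → l++
[2,18] |-17|>|8| out[16]=289 → l++
[3,18] |-16|>|8| out[15]=256 → l++
[4,18] |-15|>|8| out[14]=225 → l++
[5,18] |-14|>|8| out[13]=196 → l++
[6,18] |-13|>|8| out[12]=169 → l++
[7,18] |-12|>|8| out[11]=144 → l++
[8,18] |-11|>|8| out[10]=121 → l++
[9,18] |-10|>|8| out[9]=100 → l++
[10,18] |-9|>|8| out[8]=81 → l++
[11,18] |-7|<=|8| out[7]=64 → r--
[11,17] |-7|>|4| out[6]=49 → l++
[12,17] |-5|>|4| out[5]=25 → l++
[13,17] |-4|<=|4| out[4]=16 → r--
[13,16] |-4|>|-1| out[3]=16 → l++
[14,16] |-3|>|-1| out[2]=9 → l++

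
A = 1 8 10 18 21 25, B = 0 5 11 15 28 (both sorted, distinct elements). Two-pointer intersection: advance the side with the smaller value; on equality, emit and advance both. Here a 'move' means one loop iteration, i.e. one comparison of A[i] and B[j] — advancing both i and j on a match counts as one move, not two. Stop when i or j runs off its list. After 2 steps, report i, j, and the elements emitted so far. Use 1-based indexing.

i=2, j=2, emitted=[]

[i=1,j=1] 1>0 → j++
[i=1,j=2] 1<5 → i++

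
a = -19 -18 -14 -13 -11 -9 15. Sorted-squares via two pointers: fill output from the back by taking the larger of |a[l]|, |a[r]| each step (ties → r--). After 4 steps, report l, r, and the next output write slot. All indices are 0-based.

l=3, r=5, next write slot=2

[0,6] |-19|>|15| out[6]=361 → l++
[1,6] |-18|>|15| out[5]=324 → l++
[2,6] |-14|<=|15| out[4]=225 → r--
[2,5] |-14|>|-9| out[3]=196 → l++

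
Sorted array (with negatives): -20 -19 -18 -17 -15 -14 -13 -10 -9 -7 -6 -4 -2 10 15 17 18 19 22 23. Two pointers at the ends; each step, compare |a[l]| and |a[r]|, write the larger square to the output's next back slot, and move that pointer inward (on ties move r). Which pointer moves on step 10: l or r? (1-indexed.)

r

l=1 r=20: |-20|<=|23| out[20]=529, r--
l=1 r=19: |-20|<=|22| out[19]=484, r--
l=1 r=18: |-20|>|19| out[18]=400, l++
l=2 r=18: |-19|<=|19| out[17]=361, r--
l=2 r=17: |-19|>|18| out[16]=361, l++
l=3 r=17: |-18|<=|18| out[15]=324, r--
l=3 r=16: |-18|>|17| out[14]=324, l++
l=4 r=16: |-17|<=|17| out[13]=289, r--
l=4 r=15: |-17|>|15| out[12]=289, l++
l=5 r=15: |-15|<=|15| out[11]=225, r--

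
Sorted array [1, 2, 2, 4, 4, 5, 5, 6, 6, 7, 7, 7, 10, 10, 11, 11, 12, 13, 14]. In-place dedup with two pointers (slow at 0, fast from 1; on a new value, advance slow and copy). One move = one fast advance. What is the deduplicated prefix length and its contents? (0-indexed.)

(s=0,f=1) a[fast]=2≠a[slow]=1 write a[1]=2 → slow++,fast++
(s=1,f=2) a[fast]=2=a[slow] dup → fast++
(s=1,f=3) a[fast]=4≠a[slow]=2 write a[2]=4 → slow++,fast++
(s=2,f=4) a[fast]=4=a[slow] dup → fast++
(s=2,f=5) a[fast]=5≠a[slow]=4 write a[3]=5 → slow++,fast++
(s=3,f=6) a[fast]=5=a[slow] dup → fast++
(s=3,f=7) a[fast]=6≠a[slow]=5 write a[4]=6 → slow++,fast++
(s=4,f=8) a[fast]=6=a[slow] dup → fast++
(s=4,f=9) a[fast]=7≠a[slow]=6 write a[5]=7 → slow++,fast++
(s=5,f=10) a[fast]=7=a[slow] dup → fast++
(s=5,f=11) a[fast]=7=a[slow] dup → fast++
(s=5,f=12) a[fast]=10≠a[slow]=7 write a[6]=10 → slow++,fast++
(s=6,f=13) a[fast]=10=a[slow] dup → fast++
(s=6,f=14) a[fast]=11≠a[slow]=10 write a[7]=11 → slow++,fast++
(s=7,f=15) a[fast]=11=a[slow] dup → fast++
(s=7,f=16) a[fast]=12≠a[slow]=11 write a[8]=12 → slow++,fast++
(s=8,f=17) a[fast]=13≠a[slow]=12 write a[9]=13 → slow++,fast++
(s=9,f=18) a[fast]=14≠a[slow]=13 write a[10]=14 → slow++,fast++

length 11; prefix = [1, 2, 4, 5, 6, 7, 10, 11, 12, 13, 14]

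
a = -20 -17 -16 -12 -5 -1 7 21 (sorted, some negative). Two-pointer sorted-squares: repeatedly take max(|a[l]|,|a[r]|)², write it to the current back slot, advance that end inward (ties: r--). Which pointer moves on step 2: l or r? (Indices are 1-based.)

[1,8] |-20|<=|21| out[8]=441 → r--
[1,7] |-20|>|7| out[7]=400 → l++

l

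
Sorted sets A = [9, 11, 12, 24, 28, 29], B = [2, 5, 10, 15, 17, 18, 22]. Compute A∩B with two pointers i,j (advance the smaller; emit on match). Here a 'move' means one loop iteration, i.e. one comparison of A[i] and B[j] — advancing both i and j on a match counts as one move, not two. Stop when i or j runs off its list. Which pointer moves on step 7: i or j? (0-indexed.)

i=0 j=0: 9>2, j++
i=0 j=1: 9>5, j++
i=0 j=2: 9<10, i++
i=1 j=2: 11>10, j++
i=1 j=3: 11<15, i++
i=2 j=3: 12<15, i++
i=3 j=3: 24>15, j++

j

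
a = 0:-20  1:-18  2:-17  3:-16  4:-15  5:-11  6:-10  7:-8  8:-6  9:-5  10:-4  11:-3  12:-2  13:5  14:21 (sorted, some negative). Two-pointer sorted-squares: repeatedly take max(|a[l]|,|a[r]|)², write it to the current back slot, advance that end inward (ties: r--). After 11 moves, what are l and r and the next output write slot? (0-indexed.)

l=9, r=12, next write slot=3

l=0 r=14: |-20|<=|21| out[14]=441, r--
l=0 r=13: |-20|>|5| out[13]=400, l++
l=1 r=13: |-18|>|5| out[12]=324, l++
l=2 r=13: |-17|>|5| out[11]=289, l++
l=3 r=13: |-16|>|5| out[10]=256, l++
l=4 r=13: |-15|>|5| out[9]=225, l++
l=5 r=13: |-11|>|5| out[8]=121, l++
l=6 r=13: |-10|>|5| out[7]=100, l++
l=7 r=13: |-8|>|5| out[6]=64, l++
l=8 r=13: |-6|>|5| out[5]=36, l++
l=9 r=13: |-5|<=|5| out[4]=25, r--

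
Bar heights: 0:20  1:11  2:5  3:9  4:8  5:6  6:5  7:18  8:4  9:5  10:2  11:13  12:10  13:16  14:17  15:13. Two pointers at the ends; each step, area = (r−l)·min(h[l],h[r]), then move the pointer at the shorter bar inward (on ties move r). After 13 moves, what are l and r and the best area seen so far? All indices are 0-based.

[0,15] min(20,13)*15=195 best=195 * → r--
[0,14] min(20,17)*14=238 best=238 * → r--
[0,13] min(20,16)*13=208 best=238 → r--
[0,12] min(20,10)*12=120 best=238 → r--
[0,11] min(20,13)*11=143 best=238 → r--
[0,10] min(20,2)*10=20 best=238 → r--
[0,9] min(20,5)*9=45 best=238 → r--
[0,8] min(20,4)*8=32 best=238 → r--
[0,7] min(20,18)*7=126 best=238 → r--
[0,6] min(20,5)*6=30 best=238 → r--
[0,5] min(20,6)*5=30 best=238 → r--
[0,4] min(20,8)*4=32 best=238 → r--
[0,3] min(20,9)*3=27 best=238 → r--

l=0, r=2, best area=238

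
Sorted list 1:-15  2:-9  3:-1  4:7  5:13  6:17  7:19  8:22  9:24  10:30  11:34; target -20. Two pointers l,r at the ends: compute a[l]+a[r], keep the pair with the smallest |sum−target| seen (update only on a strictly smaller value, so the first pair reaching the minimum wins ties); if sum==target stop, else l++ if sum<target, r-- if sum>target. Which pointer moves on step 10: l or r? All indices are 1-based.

[1,11] -15+34=19 d=39 * → r--
[1,10] -15+30=15 d=35 * → r--
[1,9] -15+24=9 d=29 * → r--
[1,8] -15+22=7 d=27 * → r--
[1,7] -15+19=4 d=24 * → r--
[1,6] -15+17=2 d=22 * → r--
[1,5] -15+13=-2 d=18 * → r--
[1,4] -15+7=-8 d=12 * → r--
[1,3] -15+-1=-16 d=4 * → r--
[1,2] -15+-9=-24 d=4 → l++

l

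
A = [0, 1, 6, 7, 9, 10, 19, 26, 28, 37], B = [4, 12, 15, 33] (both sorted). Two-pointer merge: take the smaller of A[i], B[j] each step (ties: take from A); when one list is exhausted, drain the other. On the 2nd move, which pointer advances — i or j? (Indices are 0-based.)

i

i=0 j=0: A[i]=0<=B[j]=4 take 0, i++
i=1 j=0: A[i]=1<=B[j]=4 take 1, i++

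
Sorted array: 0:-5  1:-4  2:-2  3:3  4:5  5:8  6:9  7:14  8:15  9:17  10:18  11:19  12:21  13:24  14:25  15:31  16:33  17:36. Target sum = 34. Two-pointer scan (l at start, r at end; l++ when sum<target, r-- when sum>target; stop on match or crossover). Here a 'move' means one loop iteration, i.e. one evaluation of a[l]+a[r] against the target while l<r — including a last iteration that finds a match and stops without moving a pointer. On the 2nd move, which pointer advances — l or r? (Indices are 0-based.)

l=0 r=17: -5+36=31 <34, l++
l=1 r=17: -4+36=32 <34, l++

l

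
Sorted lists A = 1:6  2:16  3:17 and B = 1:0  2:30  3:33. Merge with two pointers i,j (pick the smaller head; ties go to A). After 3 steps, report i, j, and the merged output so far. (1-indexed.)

i=3, j=2, merged so far=[0, 6, 16]

i=1 j=1: A[i]=6>B[j]=0 take 0, j++
i=1 j=2: A[i]=6<=B[j]=30 take 6, i++
i=2 j=2: A[i]=16<=B[j]=30 take 16, i++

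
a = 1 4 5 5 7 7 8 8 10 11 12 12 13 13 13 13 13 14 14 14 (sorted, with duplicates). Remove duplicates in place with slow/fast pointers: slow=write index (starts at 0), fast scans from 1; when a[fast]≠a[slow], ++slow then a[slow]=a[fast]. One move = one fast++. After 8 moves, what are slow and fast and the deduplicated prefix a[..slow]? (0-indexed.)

slow=0 fast=1: a[fast]=4≠a[slow]=1 write a[1]=4, slow++,fast++
slow=1 fast=2: a[fast]=5≠a[slow]=4 write a[2]=5, slow++,fast++
slow=2 fast=3: a[fast]=5=a[slow] dup, fast++
slow=2 fast=4: a[fast]=7≠a[slow]=5 write a[3]=7, slow++,fast++
slow=3 fast=5: a[fast]=7=a[slow] dup, fast++
slow=3 fast=6: a[fast]=8≠a[slow]=7 write a[4]=8, slow++,fast++
slow=4 fast=7: a[fast]=8=a[slow] dup, fast++
slow=4 fast=8: a[fast]=10≠a[slow]=8 write a[5]=10, slow++,fast++

slow=5, fast=9, prefix=[1, 4, 5, 7, 8, 10]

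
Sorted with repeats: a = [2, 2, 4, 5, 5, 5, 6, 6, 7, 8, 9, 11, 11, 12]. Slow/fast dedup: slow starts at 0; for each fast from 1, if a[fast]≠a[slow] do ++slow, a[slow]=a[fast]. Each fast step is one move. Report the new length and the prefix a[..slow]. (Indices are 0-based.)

length 9; prefix = [2, 4, 5, 6, 7, 8, 9, 11, 12]

(s=0,f=1) a[fast]=2=a[slow] dup → fast++
(s=0,f=2) a[fast]=4≠a[slow]=2 write a[1]=4 → slow++,fast++
(s=1,f=3) a[fast]=5≠a[slow]=4 write a[2]=5 → slow++,fast++
(s=2,f=4) a[fast]=5=a[slow] dup → fast++
(s=2,f=5) a[fast]=5=a[slow] dup → fast++
(s=2,f=6) a[fast]=6≠a[slow]=5 write a[3]=6 → slow++,fast++
(s=3,f=7) a[fast]=6=a[slow] dup → fast++
(s=3,f=8) a[fast]=7≠a[slow]=6 write a[4]=7 → slow++,fast++
(s=4,f=9) a[fast]=8≠a[slow]=7 write a[5]=8 → slow++,fast++
(s=5,f=10) a[fast]=9≠a[slow]=8 write a[6]=9 → slow++,fast++
(s=6,f=11) a[fast]=11≠a[slow]=9 write a[7]=11 → slow++,fast++
(s=7,f=12) a[fast]=11=a[slow] dup → fast++
(s=7,f=13) a[fast]=12≠a[slow]=11 write a[8]=12 → slow++,fast++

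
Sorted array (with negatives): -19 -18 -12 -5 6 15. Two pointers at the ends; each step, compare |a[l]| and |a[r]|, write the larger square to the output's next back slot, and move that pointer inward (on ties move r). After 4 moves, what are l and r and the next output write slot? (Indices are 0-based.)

l=3, r=4, next write slot=1

l=0 r=5: |-19|>|15| out[5]=361, l++
l=1 r=5: |-18|>|15| out[4]=324, l++
l=2 r=5: |-12|<=|15| out[3]=225, r--
l=2 r=4: |-12|>|6| out[2]=144, l++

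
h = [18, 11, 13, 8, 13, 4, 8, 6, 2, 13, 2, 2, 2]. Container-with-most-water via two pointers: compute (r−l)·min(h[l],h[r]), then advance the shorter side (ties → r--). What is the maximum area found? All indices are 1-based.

max area = 117

[1,13] min(18,2)*12=24 best=24 * → r--
[1,12] min(18,2)*11=22 best=24 → r--
[1,11] min(18,2)*10=20 best=24 → r--
[1,10] min(18,13)*9=117 best=117 * → r--
[1,9] min(18,2)*8=16 best=117 → r--
[1,8] min(18,6)*7=42 best=117 → r--
[1,7] min(18,8)*6=48 best=117 → r--
[1,6] min(18,4)*5=20 best=117 → r--
[1,5] min(18,13)*4=52 best=117 → r--
[1,4] min(18,8)*3=24 best=117 → r--
[1,3] min(18,13)*2=26 best=117 → r--
[1,2] min(18,11)*1=11 best=117 → r--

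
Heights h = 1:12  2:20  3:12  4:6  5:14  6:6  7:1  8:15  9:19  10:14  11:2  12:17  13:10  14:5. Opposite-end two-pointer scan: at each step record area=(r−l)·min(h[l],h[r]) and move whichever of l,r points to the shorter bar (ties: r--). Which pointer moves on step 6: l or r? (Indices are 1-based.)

r

l=1 r=14: min(12,5)*13=65 best=65 *, r--
l=1 r=13: min(12,10)*12=120 best=120 *, r--
l=1 r=12: min(12,17)*11=132 best=132 *, l++
l=2 r=12: min(20,17)*10=170 best=170 *, r--
l=2 r=11: min(20,2)*9=18 best=170, r--
l=2 r=10: min(20,14)*8=112 best=170, r--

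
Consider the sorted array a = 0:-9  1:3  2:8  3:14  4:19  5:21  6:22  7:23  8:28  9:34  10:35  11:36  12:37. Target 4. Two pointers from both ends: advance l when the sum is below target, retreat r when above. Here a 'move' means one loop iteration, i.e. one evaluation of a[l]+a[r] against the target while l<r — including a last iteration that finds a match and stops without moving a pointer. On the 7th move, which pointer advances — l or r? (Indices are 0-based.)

r

[0,12] -9+37=28 >4 → r--
[0,11] -9+36=27 >4 → r--
[0,10] -9+35=26 >4 → r--
[0,9] -9+34=25 >4 → r--
[0,8] -9+28=19 >4 → r--
[0,7] -9+23=14 >4 → r--
[0,6] -9+22=13 >4 → r--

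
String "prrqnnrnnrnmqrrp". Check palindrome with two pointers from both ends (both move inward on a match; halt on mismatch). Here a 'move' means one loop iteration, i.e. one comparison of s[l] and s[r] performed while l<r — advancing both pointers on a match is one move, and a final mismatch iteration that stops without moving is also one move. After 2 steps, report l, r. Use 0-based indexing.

l=2, r=13

l=0 r=15: 'p'=='p', l++,r--
l=1 r=14: 'r'=='r', l++,r--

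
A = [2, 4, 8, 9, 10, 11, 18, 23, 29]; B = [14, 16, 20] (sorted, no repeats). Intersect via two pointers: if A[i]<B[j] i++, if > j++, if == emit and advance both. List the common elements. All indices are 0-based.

intersection = []

[i=0,j=0] 2<14 → i++
[i=1,j=0] 4<14 → i++
[i=2,j=0] 8<14 → i++
[i=3,j=0] 9<14 → i++
[i=4,j=0] 10<14 → i++
[i=5,j=0] 11<14 → i++
[i=6,j=0] 18>14 → j++
[i=6,j=1] 18>16 → j++
[i=6,j=2] 18<20 → i++
[i=7,j=2] 23>20 → j++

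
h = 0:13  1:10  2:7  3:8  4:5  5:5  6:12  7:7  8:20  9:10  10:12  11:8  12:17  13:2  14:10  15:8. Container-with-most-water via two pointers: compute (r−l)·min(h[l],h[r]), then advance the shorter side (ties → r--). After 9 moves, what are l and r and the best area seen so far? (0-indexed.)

l=6, r=12, best area=156

[0,15] min(13,8)*15=120 best=120 * → r--
[0,14] min(13,10)*14=140 best=140 * → r--
[0,13] min(13,2)*13=26 best=140 → r--
[0,12] min(13,17)*12=156 best=156 * → l++
[1,12] min(10,17)*11=110 best=156 → l++
[2,12] min(7,17)*10=70 best=156 → l++
[3,12] min(8,17)*9=72 best=156 → l++
[4,12] min(5,17)*8=40 best=156 → l++
[5,12] min(5,17)*7=35 best=156 → l++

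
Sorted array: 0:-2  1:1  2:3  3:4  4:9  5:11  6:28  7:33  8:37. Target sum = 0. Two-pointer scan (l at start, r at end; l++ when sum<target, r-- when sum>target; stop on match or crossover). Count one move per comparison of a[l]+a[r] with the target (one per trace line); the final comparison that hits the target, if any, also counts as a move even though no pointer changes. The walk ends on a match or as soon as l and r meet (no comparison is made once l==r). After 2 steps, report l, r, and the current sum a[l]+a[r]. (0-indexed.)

l=0, r=6, sum=26

l=0 r=8: -2+37=35 >0, r--
l=0 r=7: -2+33=31 >0, r--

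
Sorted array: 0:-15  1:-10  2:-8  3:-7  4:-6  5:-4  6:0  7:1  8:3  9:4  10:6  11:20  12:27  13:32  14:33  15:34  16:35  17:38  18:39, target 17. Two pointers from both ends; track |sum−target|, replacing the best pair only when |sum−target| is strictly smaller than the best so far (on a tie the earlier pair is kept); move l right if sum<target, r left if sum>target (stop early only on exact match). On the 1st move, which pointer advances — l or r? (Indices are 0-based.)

r

l=0 r=18: -15+39=24 d=7 *, r--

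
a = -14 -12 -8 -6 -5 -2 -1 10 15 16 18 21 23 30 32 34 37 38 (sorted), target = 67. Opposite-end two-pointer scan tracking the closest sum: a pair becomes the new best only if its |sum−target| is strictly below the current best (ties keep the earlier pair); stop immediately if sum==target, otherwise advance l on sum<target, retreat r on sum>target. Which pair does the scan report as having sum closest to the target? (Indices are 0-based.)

pair (30, 37) with sum 67 (|Δ|=0)

[0,17] -14+38=24 d=43 * → l++
[1,17] -12+38=26 d=41 * → l++
[2,17] -8+38=30 d=37 * → l++
[3,17] -6+38=32 d=35 * → l++
[4,17] -5+38=33 d=34 * → l++
[5,17] -2+38=36 d=31 * → l++
[6,17] -1+38=37 d=30 * → l++
[7,17] 10+38=48 d=19 * → l++
[8,17] 15+38=53 d=14 * → l++
[9,17] 16+38=54 d=13 * → l++
[10,17] 18+38=56 d=11 * → l++
[11,17] 21+38=59 d=8 * → l++
[12,17] 23+38=61 d=6 * → l++
[13,17] 30+38=68 d=1 * → r--
[13,16] 30+37=67 d=0 * → stop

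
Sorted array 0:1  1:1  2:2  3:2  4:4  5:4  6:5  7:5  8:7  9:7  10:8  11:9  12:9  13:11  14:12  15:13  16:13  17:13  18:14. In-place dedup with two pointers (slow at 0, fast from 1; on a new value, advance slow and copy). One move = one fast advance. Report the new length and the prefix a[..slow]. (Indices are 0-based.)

(s=0,f=1) a[fast]=1=a[slow] dup → fast++
(s=0,f=2) a[fast]=2≠a[slow]=1 write a[1]=2 → slow++,fast++
(s=1,f=3) a[fast]=2=a[slow] dup → fast++
(s=1,f=4) a[fast]=4≠a[slow]=2 write a[2]=4 → slow++,fast++
(s=2,f=5) a[fast]=4=a[slow] dup → fast++
(s=2,f=6) a[fast]=5≠a[slow]=4 write a[3]=5 → slow++,fast++
(s=3,f=7) a[fast]=5=a[slow] dup → fast++
(s=3,f=8) a[fast]=7≠a[slow]=5 write a[4]=7 → slow++,fast++
(s=4,f=9) a[fast]=7=a[slow] dup → fast++
(s=4,f=10) a[fast]=8≠a[slow]=7 write a[5]=8 → slow++,fast++
(s=5,f=11) a[fast]=9≠a[slow]=8 write a[6]=9 → slow++,fast++
(s=6,f=12) a[fast]=9=a[slow] dup → fast++
(s=6,f=13) a[fast]=11≠a[slow]=9 write a[7]=11 → slow++,fast++
(s=7,f=14) a[fast]=12≠a[slow]=11 write a[8]=12 → slow++,fast++
(s=8,f=15) a[fast]=13≠a[slow]=12 write a[9]=13 → slow++,fast++
(s=9,f=16) a[fast]=13=a[slow] dup → fast++
(s=9,f=17) a[fast]=13=a[slow] dup → fast++
(s=9,f=18) a[fast]=14≠a[slow]=13 write a[10]=14 → slow++,fast++

length 11; prefix = [1, 2, 4, 5, 7, 8, 9, 11, 12, 13, 14]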